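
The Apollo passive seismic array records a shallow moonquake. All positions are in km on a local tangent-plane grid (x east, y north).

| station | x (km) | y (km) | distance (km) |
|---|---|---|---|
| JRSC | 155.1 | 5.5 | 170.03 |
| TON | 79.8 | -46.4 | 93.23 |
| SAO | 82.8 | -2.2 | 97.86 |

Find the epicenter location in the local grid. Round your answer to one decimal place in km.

Circle about each station: (x − 155.1)² + (y − 5.5)² = 170.03²; (x − 79.8)² + (y + 46.4)² = 93.23²; (x − 82.8)² + (y + 2.2)² = 97.86².
Subtracting the JRSC equation from the TON and SAO equations removes the quadratic terms:
-150.6 x − 103.8 y = 4653.11
-144.6 x − 15.4 y = 2108.04
Solving the 2×2 system: x ≈ -11.6, y ≈ -28.0 km.

x ≈ -11.6 km, y ≈ -28.0 km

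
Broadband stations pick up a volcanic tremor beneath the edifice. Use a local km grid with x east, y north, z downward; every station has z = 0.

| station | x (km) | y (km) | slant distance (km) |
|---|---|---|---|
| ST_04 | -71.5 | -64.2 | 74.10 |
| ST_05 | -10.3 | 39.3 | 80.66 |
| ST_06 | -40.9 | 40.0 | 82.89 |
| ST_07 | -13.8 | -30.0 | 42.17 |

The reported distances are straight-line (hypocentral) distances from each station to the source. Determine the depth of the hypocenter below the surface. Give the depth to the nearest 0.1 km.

41.5 km

Each station gives a sphere (x−x_i)² + (y−y_i)² + z² = d_i² (stations at z=0).
Subtracting the ST_04 sphere from ST_05 and ST_06: z² cancels, leaving linear equations in x and y:
122.4 x + 207.0 y = -8598.54
61.2 x + 208.4 y = -7341.02
Solving: x ≈ -21.211, y ≈ -28.997 km (keep extra digits for the depth step; rounded: -21.2, -29.0).
Then from the ST_04 sphere: z² = 74.10² − (x + 71.5)² − (y + 64.2)² with x = -21.211, y = -28.997, so z ≈ 41.504 ≈ 41.5 km.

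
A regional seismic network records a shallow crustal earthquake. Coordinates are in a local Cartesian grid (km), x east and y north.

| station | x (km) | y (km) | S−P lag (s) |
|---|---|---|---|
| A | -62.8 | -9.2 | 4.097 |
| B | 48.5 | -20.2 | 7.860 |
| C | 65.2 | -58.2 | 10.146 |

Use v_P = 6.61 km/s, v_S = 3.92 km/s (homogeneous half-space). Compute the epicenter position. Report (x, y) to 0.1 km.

(-27.0, -25.8)

Distance from S−P lag: d = Δt · v_P v_S / (v_P − v_S) = Δt · (6.61·3.92)/(6.61−3.92) ≈ 9.6324·Δt.
So d_A = 39.46, d_B = 75.71, d_C = 97.73 km.
Circle about each station: (x + 62.8)² + (y + 9.2)² = 39.46²; (x − 48.5)² + (y + 20.2)² = 75.71²; (x − 65.2)² + (y + 58.2)² = 97.73².
Subtracting the A equation from the B and C equations removes the quadratic terms:
222.6 x − 22.0 y = -5443.10
256.0 x − 98.0 y = -4384.26
Solving the 2×2 system: x ≈ -27.0, y ≈ -25.8 km.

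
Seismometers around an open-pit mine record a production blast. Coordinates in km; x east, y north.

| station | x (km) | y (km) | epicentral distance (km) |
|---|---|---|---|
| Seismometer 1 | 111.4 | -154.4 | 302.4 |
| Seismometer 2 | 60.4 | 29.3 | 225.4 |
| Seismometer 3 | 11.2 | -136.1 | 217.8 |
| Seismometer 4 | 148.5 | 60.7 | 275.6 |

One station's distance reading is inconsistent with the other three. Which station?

Solve using three stations at a time. Using Seismometer 1, Seismometer 3, Seismometer 4 (subtract circle equations pairwise → linear system) gives (x, y) ≈ (-125.7, 33.3).
Distances from that point to each station vs reported:
  Seismometer 1: calculated 302.4 vs reported 302.4 → residual 0.0 km
  Seismometer 2: calculated 186.1 vs reported 225.4 → residual 39.3 km
  Seismometer 3: calculated 217.8 vs reported 217.8 → residual 0.0 km
  Seismometer 4: calculated 275.6 vs reported 275.6 → residual 0.0 km
Seismometer 1, Seismometer 3, Seismometer 4 are mutually consistent (residuals ≈ 0); Seismometer 2 is off by 39.3 km.

Seismometer 2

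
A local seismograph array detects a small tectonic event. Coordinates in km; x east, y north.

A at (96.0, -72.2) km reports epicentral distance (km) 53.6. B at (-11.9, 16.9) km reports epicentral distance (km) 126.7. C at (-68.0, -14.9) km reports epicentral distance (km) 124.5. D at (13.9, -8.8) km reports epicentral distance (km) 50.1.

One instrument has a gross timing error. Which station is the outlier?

B

Solve using three stations at a time. Using A, C, D (subtract circle equations pairwise → linear system) gives (x, y) ≈ (54.2, -38.6).
Distances from that point to each station vs reported:
  A: calculated 53.6 vs reported 53.6 → residual 0.0 km
  B: calculated 86.3 vs reported 126.7 → residual 40.4 km
  C: calculated 124.5 vs reported 124.5 → residual 0.0 km
  D: calculated 50.1 vs reported 50.1 → residual 0.0 km
A, C, D are mutually consistent (residuals ≈ 0); B is off by 40.4 km.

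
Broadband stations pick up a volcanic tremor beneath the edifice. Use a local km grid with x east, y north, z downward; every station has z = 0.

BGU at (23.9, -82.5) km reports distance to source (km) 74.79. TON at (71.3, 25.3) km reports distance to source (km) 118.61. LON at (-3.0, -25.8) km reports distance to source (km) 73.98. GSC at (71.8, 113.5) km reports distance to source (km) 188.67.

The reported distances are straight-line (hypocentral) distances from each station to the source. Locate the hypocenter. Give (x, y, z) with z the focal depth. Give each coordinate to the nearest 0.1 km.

Each station gives a sphere (x−x_i)² + (y−y_i)² + z² = d_i² (stations at z=0).
Subtracting the BGU sphere from TON and LON: z² cancels, leaving linear equations in x and y:
94.8 x + 215.6 y = -10128.47
-53.8 x + 113.4 y = -6582.32
Solving: x ≈ 12.107, y ≈ -52.301 km (keep extra digits for the depth step; rounded: 12.1, -52.3).
Then from the BGU sphere: z² = 74.79² − (x − 23.9)² − (y + 82.5)² with x = 12.107, y = -52.301, so z ≈ 67.398 ≈ 67.4 km.

(12.1, -52.3, 67.4)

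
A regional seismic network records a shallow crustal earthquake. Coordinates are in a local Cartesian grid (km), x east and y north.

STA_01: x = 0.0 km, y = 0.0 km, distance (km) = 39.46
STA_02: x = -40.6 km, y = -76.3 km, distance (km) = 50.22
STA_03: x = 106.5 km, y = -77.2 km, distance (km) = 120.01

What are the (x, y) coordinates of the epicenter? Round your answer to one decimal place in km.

Circle about each station: x² + y² = 39.46²; (x + 40.6)² + (y + 76.3)² = 50.22²; (x − 106.5)² + (y + 77.2)² = 120.01².
Subtracting pairs of circle equations eliminates x²+y² and gives linear equations (the radical axes):
-81.2 x − 152.6 y = 6505.09
213.0 x − 154.4 y = 4456.78
Solving the 2×2 system: x ≈ -7.2, y ≈ -38.8 km.

x ≈ -7.2 km, y ≈ -38.8 km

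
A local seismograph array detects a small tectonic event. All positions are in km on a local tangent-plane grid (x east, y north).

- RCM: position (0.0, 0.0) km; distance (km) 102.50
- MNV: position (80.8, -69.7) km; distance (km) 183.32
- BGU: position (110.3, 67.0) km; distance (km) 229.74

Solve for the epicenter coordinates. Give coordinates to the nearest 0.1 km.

Circle about each station: x² + y² = 102.50²; (x − 80.8)² + (y + 69.7)² = 183.32²; (x − 110.3)² + (y − 67.0)² = 229.74².
Subtracting the RCM equation from the MNV and BGU equations removes the quadratic terms:
161.6 x − 139.4 y = -11713.24
220.6 x + 134.0 y = -25619.13
Solving the 2×2 system: x ≈ -98.1, y ≈ -29.7 km.
Check against RCM (with the unrounded x, y): √(x²+y²) = 102.49 ≈ 102.50 km. ✓

(-98.1, -29.7)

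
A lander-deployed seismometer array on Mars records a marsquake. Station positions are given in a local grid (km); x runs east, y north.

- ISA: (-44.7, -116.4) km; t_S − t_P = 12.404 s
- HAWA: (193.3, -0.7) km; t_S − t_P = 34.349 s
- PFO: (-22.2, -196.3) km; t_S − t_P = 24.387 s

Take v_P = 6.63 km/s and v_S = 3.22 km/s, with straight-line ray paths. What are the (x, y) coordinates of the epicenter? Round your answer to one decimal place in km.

Distance from S−P lag: d = Δt · v_P v_S / (v_P − v_S) = Δt · (6.63·3.22)/(6.63−3.22) ≈ 6.2606·Δt.
So d_ISA = 77.66, d_HAWA = 215.04, d_PFO = 152.68 km.
Circle about each station: (x + 44.7)² + (y + 116.4)² = 77.66²; (x − 193.3)² + (y + 0.7)² = 215.04²; (x + 22.2)² + (y + 196.3)² = 152.68².
Subtracting the ISA equation from the HAWA and PFO equations removes the quadratic terms:
476.0 x + 231.4 y = -18392.80
45.0 x − 159.8 y = 6199.37
Solving the 2×2 system: x ≈ -17.4, y ≈ -43.7 km.

x ≈ -17.4 km, y ≈ -43.7 km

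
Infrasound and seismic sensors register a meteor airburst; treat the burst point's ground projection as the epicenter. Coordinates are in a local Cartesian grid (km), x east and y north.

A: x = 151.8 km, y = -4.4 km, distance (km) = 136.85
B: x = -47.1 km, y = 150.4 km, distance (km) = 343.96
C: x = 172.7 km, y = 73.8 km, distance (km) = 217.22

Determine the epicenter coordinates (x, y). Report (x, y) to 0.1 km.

136.6 km east, -140.4 km north

Circle about each station: (x − 151.8)² + (y + 4.4)² = 136.85²; (x + 47.1)² + (y − 150.4)² = 343.96²; (x − 172.7)² + (y − 73.8)² = 217.22².
Subtracting pairs of circle equations eliminates x²+y² and gives linear equations (the radical axes):
-397.8 x + 309.6 y = -97804.59
41.8 x + 156.4 y = -16247.48
Solving the 2×2 system: x ≈ 136.6, y ≈ -140.4 km.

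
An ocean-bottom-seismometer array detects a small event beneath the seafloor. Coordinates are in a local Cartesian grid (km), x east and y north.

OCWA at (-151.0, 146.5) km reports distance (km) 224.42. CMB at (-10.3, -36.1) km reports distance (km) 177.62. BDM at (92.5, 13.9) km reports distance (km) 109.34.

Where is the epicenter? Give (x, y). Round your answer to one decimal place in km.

Circle about each station: (x + 151.0)² + (y − 146.5)² = 224.42²; (x + 10.3)² + (y + 36.1)² = 177.62²; (x − 92.5)² + (y − 13.9)² = 109.34².
Subtracting pairs of circle equations eliminates x²+y² and gives linear equations (the radical axes):
281.4 x − 365.2 y = -24038.48
487.0 x − 265.2 y = 2895.31
Solving the 2×2 system: x ≈ 72.0, y ≈ 121.3 km.

x ≈ 72.0 km, y ≈ 121.3 km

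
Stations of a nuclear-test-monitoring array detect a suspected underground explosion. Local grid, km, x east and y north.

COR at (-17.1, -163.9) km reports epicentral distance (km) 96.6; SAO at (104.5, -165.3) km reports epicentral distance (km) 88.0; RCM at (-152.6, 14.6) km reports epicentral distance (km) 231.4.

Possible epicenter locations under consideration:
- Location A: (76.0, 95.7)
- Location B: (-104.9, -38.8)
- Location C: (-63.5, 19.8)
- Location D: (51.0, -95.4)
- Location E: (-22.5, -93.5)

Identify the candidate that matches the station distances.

Location D

For each candidate, compare |candidate − station| to the reported distance:
Location A: residuals COR 179.2, SAO 174.6, RCM 11.2 → max 179.2 km
Location B: residuals COR 56.2, SAO 156.6, RCM 159.8 → max 159.8 km
Location C: residuals COR 92.9, SAO 162.0, RCM 142.1 → max 162.0 km
Location D: residuals COR 0.0, SAO 0.0, RCM 0.0 → max 0.0 km
Location E: residuals COR 26.0, SAO 57.9, RCM 62.3 → max 62.3 km
Only Location D has all residuals ≈ 0.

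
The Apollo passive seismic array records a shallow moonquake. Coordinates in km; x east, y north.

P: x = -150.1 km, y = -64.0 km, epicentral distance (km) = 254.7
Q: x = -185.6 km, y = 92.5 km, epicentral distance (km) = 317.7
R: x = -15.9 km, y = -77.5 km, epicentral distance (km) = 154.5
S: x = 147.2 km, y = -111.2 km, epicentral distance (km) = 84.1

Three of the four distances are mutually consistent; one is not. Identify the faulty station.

R

Solve using three stations at a time. Using P, Q, S (subtract circle equations pairwise → linear system) gives (x, y) ≈ (103.4, -39.4).
Distances from that point to each station vs reported:
  P: calculated 254.7 vs reported 254.7 → residual 0.0 km
  Q: calculated 317.7 vs reported 317.7 → residual 0.0 km
  R: calculated 125.2 vs reported 154.5 → residual 29.3 km
  S: calculated 84.1 vs reported 84.1 → residual 0.0 km
P, Q, S are mutually consistent (residuals ≈ 0); R is off by 29.3 km.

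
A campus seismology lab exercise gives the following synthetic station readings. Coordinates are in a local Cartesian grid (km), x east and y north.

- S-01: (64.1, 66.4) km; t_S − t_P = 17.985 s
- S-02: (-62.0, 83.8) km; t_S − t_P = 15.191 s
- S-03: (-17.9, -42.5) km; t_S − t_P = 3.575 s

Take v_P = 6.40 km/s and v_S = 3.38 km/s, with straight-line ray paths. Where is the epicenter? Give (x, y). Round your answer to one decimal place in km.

Distance from S−P lag: d = Δt · v_P v_S / (v_P − v_S) = Δt · (6.40·3.38)/(6.40−3.38) ≈ 7.1629·Δt.
So d_S-01 = 128.83, d_S-02 = 108.81, d_S-03 = 25.61 km.
Circle about each station: (x − 64.1)² + (y − 66.4)² = 128.83²; (x + 62.0)² + (y − 83.8)² = 108.81²; (x + 17.9)² + (y + 42.5)² = 25.61².
Subtracting the S-01 equation from the S-02 and S-03 equations removes the quadratic terms:
-252.2 x + 34.8 y = 7106.22
-164.0 x − 217.8 y = 9550.19
Solving the 2×2 system: x ≈ -31.0, y ≈ -20.5 km.

-31.0 km east, -20.5 km north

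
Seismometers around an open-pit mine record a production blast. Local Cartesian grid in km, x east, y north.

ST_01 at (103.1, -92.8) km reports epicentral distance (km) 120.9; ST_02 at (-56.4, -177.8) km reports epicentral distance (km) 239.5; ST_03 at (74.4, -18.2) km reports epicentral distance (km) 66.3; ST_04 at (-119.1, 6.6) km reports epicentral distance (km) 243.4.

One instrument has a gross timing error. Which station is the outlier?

Solve using three stations at a time. Using ST_01, ST_03, ST_04 (subtract circle equations pairwise → linear system) gives (x, y) ≈ (123.5, 26.4).
Distances from that point to each station vs reported:
  ST_01: calculated 120.9 vs reported 120.9 → residual 0.0 km
  ST_02: calculated 272.1 vs reported 239.5 → residual 32.6 km
  ST_03: calculated 66.3 vs reported 66.3 → residual 0.0 km
  ST_04: calculated 243.4 vs reported 243.4 → residual 0.0 km
ST_01, ST_03, ST_04 are mutually consistent (residuals ≈ 0); ST_02 is off by 32.6 km.

ST_02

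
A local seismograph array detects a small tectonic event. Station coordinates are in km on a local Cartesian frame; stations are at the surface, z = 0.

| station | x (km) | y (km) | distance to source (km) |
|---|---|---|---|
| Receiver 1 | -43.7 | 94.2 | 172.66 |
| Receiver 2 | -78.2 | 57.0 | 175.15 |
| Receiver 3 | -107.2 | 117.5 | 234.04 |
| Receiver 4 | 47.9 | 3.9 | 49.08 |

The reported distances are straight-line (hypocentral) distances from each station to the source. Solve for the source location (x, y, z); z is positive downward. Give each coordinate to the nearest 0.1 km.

Each station gives a sphere (x−x_i)² + (y−y_i)² + z² = d_i² (stations at z=0).
Subtracting the Receiver 1 sphere from Receiver 2 and Receiver 3: z² cancels, leaving linear equations in x and y:
-69.0 x − 74.4 y = -2285.14
-127.0 x + 46.6 y = -10448.49
Solving: x ≈ 69.792, y ≈ -34.012 km (keep extra digits for the depth step; rounded: 69.8, -34.0).
Then from the Receiver 1 sphere: z² = 172.66² − (x + 43.7)² − (y − 94.2)² with x = 69.792, y = -34.012, so z ≈ 22.197 ≈ 22.2 km.

(69.8, -34.0, 22.2)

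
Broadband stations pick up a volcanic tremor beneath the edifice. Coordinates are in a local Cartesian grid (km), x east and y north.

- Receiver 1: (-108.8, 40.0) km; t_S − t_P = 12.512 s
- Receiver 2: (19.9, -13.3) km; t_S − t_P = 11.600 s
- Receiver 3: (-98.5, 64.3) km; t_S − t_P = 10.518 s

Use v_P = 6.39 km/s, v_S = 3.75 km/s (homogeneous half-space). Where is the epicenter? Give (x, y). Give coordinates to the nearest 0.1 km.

Distance from S−P lag: d = Δt · v_P v_S / (v_P − v_S) = Δt · (6.39·3.75)/(6.39−3.75) ≈ 9.0767·Δt.
So d_Receiver 1 = 113.57, d_Receiver 2 = 105.29, d_Receiver 3 = 95.47 km.
Circle about each station: (x + 108.8)² + (y − 40.0)² = 113.57²; (x − 19.9)² + (y + 13.3)² = 105.29²; (x + 98.5)² + (y − 64.3)² = 95.47².
Subtracting the Receiver 1 equation from the Receiver 2 and Receiver 3 equations removes the quadratic terms:
257.4 x − 106.6 y = -11052.38
20.6 x + 48.6 y = 4182.92
Solving the 2×2 system: x ≈ -6.2, y ≈ 88.7 km.

-6.2 km east, 88.7 km north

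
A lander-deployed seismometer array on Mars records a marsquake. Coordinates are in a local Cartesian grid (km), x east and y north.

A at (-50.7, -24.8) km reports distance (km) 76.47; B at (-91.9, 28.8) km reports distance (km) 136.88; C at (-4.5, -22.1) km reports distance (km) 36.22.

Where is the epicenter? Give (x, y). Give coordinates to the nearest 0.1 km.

Circle about each station: (x + 50.7)² + (y + 24.8)² = 76.47²; (x + 91.9)² + (y − 28.8)² = 136.88²; (x + 4.5)² + (y + 22.1)² = 36.22².
Subtracting the A equation from the B and C equations removes the quadratic terms:
-82.4 x + 107.2 y = -6798.95
92.4 x + 5.4 y = 1858.90
Solving the 2×2 system: x ≈ 22.8, y ≈ -45.9 km.

22.8 km east, -45.9 km north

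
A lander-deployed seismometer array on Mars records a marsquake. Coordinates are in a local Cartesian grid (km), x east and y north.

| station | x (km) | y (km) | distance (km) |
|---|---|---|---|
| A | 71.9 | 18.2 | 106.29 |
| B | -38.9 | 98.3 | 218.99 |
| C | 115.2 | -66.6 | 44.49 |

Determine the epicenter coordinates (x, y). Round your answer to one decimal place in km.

x ≈ 76.2 km, y ≈ -88.0 km

Circle about each station: (x − 71.9)² + (y − 18.2)² = 106.29²; (x + 38.9)² + (y − 98.3)² = 218.99²; (x − 115.2)² + (y + 66.6)² = 44.49².
Subtracting the A equation from the B and C equations removes the quadratic terms:
-221.6 x + 160.2 y = -30983.81
86.6 x − 169.6 y = 21523.95
Solving the 2×2 system: x ≈ 76.2, y ≈ -88.0 km.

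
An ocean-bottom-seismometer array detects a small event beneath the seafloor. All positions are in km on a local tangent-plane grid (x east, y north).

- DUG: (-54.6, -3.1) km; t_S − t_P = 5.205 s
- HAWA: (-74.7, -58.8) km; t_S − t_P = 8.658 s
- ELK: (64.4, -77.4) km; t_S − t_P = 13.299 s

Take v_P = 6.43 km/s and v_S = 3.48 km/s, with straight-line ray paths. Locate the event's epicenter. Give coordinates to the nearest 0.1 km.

Distance from S−P lag: d = Δt · v_P v_S / (v_P − v_S) = Δt · (6.43·3.48)/(6.43−3.48) ≈ 7.5852·Δt.
So d_DUG = 39.48, d_HAWA = 65.67, d_ELK = 100.88 km.
Circle about each station: (x + 54.6)² + (y + 3.1)² = 39.48²; (x + 74.7)² + (y + 58.8)² = 65.67²; (x − 64.4)² + (y + 77.4)² = 100.88².
Subtracting pairs of circle equations eliminates x²+y² and gives linear equations (the radical axes):
-40.2 x − 111.4 y = 3292.88
238.0 x − 148.6 y = -1470.75
Solving the 2×2 system: x ≈ -20.1, y ≈ -22.3 km.
Check against DUG (with the unrounded x, y): √((x + 54.6)²+(y + 3.1)²) = 39.48 ≈ 39.48 km. ✓

-20.1 km east, -22.3 km north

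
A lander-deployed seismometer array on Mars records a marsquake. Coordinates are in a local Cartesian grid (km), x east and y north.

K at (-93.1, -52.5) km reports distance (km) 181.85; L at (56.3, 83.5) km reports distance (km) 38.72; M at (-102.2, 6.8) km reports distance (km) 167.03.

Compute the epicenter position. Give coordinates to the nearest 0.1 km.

60.4 km east, 45.0 km north

Circle about each station: (x + 93.1)² + (y + 52.5)² = 181.85²; (x − 56.3)² + (y − 83.5)² = 38.72²; (x + 102.2)² + (y − 6.8)² = 167.03².
Subtracting pairs of circle equations eliminates x²+y² and gives linear equations (the radical axes):
298.8 x + 272.0 y = 30288.26
-18.2 x + 118.6 y = 4237.62
Solving the 2×2 system: x ≈ 60.4, y ≈ 45.0 km.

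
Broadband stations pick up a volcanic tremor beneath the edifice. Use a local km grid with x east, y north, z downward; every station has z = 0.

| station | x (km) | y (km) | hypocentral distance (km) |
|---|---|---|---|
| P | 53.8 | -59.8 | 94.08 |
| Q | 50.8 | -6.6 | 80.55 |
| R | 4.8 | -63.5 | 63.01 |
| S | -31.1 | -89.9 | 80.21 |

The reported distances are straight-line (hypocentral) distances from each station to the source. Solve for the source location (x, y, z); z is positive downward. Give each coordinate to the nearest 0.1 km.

Each station gives a sphere (x−x_i)² + (y−y_i)² + z² = d_i² (stations at z=0).
Subtracting the P sphere from Q and R: z² cancels, leaving linear equations in x and y:
-6.0 x + 106.4 y = -1483.54
-98.0 x − 7.4 y = 2465.60
Solving: x ≈ -24.004, y ≈ -15.297 km (keep extra digits for the depth step; rounded: -24.0, -15.3).
Then from the P sphere: z² = 94.08² − (x − 53.8)² − (y + 59.8)² with x = -24.004, y = -15.297, so z ≈ 28.584 ≈ 28.6 km.

x ≈ -24.0 km, y ≈ -15.3 km, depth ≈ 28.6 km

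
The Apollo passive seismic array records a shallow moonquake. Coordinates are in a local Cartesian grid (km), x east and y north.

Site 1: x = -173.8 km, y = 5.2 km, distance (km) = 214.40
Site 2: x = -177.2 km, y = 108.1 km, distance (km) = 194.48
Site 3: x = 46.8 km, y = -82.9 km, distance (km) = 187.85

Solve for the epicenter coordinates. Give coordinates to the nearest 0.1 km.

(17.2, 102.6)

Circle about each station: (x + 173.8)² + (y − 5.2)² = 214.40²; (x + 177.2)² + (y − 108.1)² = 194.48²; (x − 46.8)² + (y + 82.9)² = 187.85².
Subtracting pairs of circle equations eliminates x²+y² and gives linear equations (the radical axes):
-6.8 x + 205.8 y = 20996.86
441.2 x − 176.2 y = -10491.09
Solving the 2×2 system: x ≈ 17.2, y ≈ 102.6 km.
Check against Site 1 (with the unrounded x, y): √((x + 173.8)²+(y − 5.2)²) = 214.39 ≈ 214.40 km. ✓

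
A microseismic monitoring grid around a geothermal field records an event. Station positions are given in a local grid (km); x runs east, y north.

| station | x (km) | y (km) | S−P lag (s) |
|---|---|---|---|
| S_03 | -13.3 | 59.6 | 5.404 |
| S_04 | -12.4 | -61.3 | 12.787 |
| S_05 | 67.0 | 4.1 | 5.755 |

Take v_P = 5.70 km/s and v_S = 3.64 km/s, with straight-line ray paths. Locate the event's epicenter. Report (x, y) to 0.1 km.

41.0 km east, 55.9 km north

Distance from S−P lag: d = Δt · v_P v_S / (v_P − v_S) = Δt · (5.70·3.64)/(5.70−3.64) ≈ 10.0718·Δt.
So d_S_03 = 54.43, d_S_04 = 128.79, d_S_05 = 57.96 km.
Circle about each station: (x + 13.3)² + (y − 59.6)² = 54.43²; (x + 12.4)² + (y + 61.3)² = 128.79²; (x − 67.0)² + (y − 4.1)² = 57.96².
Subtracting pairs of circle equations eliminates x²+y² and gives linear equations (the radical axes):
1.8 x − 241.8 y = -13441.84
160.6 x − 111.0 y = 380.02
Solving the 2×2 system: x ≈ 41.0, y ≈ 55.9 km.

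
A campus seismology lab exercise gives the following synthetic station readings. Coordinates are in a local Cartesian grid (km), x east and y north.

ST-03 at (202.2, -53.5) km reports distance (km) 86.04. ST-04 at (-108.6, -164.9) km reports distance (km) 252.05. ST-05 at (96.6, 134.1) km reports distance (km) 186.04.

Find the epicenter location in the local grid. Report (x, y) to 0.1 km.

x ≈ 116.2 km, y ≈ -50.9 km

Circle about each station: (x − 202.2)² + (y + 53.5)² = 86.04²; (x + 108.6)² + (y + 164.9)² = 252.05²; (x − 96.6)² + (y − 134.1)² = 186.04².
Subtracting the ST-03 equation from the ST-04 and ST-05 equations removes the quadratic terms:
-621.6 x − 222.8 y = -60887.44
-211.2 x + 375.2 y = -43640.72
Solving the 2×2 system: x ≈ 116.2, y ≈ -50.9 km.
Check against ST-03 (with the unrounded x, y): √((x − 202.2)²+(y + 53.5)²) = 86.04 ≈ 86.04 km. ✓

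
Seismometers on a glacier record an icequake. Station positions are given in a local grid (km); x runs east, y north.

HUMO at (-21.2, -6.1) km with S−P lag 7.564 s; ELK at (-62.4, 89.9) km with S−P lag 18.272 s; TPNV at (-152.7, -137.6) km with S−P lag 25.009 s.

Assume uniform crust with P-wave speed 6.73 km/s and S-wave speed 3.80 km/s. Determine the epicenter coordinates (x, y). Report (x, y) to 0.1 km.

Distance from S−P lag: d = Δt · v_P v_S / (v_P − v_S) = Δt · (6.73·3.80)/(6.73−3.80) ≈ 8.7283·Δt.
So d_HUMO = 66.02, d_ELK = 159.48, d_TPNV = 218.29 km.
Circle about each station: (x + 21.2)² + (y + 6.1)² = 66.02²; (x + 62.4)² + (y − 89.9)² = 159.48²; (x + 152.7)² + (y + 137.6)² = 218.29².
Subtracting the HUMO equation from the ELK and TPNV equations removes the quadratic terms:
-82.4 x + 192.0 y = -9586.11
-263.0 x − 263.0 y = -1527.48
Solving the 2×2 system: x ≈ 39.0, y ≈ -33.2 km.

x ≈ 39.0 km, y ≈ -33.2 km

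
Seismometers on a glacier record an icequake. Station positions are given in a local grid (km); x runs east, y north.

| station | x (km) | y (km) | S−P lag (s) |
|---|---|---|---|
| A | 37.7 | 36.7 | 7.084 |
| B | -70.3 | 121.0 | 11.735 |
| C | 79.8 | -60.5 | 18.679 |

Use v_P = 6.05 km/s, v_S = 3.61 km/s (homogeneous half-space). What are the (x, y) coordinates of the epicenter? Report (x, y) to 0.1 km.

Distance from S−P lag: d = Δt · v_P v_S / (v_P − v_S) = Δt · (6.05·3.61)/(6.05−3.61) ≈ 8.9510·Δt.
So d_A = 63.41, d_B = 105.04, d_C = 167.20 km.
Circle about each station: (x − 37.7)² + (y − 36.7)² = 63.41²; (x + 70.3)² + (y − 121.0)² = 105.04²; (x − 79.8)² + (y + 60.5)² = 167.20².
Subtracting the A equation from the B and C equations removes the quadratic terms:
-216.0 x + 168.6 y = 9802.34
84.2 x − 194.4 y = -16674.90
Solving the 2×2 system: x ≈ 32.6, y ≈ 99.9 km.

32.6 km east, 99.9 km north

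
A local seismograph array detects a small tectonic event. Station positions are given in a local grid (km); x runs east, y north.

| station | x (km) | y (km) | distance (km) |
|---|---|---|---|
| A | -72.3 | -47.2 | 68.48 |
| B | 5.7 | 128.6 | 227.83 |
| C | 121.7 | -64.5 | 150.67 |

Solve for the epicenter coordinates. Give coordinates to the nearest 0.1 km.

(-25.4, -97.1)

Circle about each station: (x + 72.3)² + (y + 47.2)² = 68.48²; (x − 5.7)² + (y − 128.6)² = 227.83²; (x − 121.7)² + (y + 64.5)² = 150.67².
Subtracting pairs of circle equations eliminates x²+y² and gives linear equations (the radical axes):
156.0 x + 351.6 y = -38101.68
388.0 x − 34.6 y = -6495.93
Solving the 2×2 system: x ≈ -25.4, y ≈ -97.1 km.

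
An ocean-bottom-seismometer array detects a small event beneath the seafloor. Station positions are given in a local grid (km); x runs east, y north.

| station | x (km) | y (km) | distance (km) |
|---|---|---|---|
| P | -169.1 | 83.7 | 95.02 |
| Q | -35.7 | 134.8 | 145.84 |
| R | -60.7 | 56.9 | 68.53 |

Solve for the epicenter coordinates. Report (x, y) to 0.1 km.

Circle about each station: (x + 169.1)² + (y − 83.7)² = 95.02²; (x + 35.7)² + (y − 134.8)² = 145.84²; (x + 60.7)² + (y − 56.9)² = 68.53².
Subtracting the P equation from the Q and R equations removes the quadratic terms:
266.8 x + 102.2 y = -28395.48
216.8 x − 53.6 y = -24345.96
Solving the 2×2 system: x ≈ -110.0, y ≈ 9.3 km.

(-110.0, 9.3)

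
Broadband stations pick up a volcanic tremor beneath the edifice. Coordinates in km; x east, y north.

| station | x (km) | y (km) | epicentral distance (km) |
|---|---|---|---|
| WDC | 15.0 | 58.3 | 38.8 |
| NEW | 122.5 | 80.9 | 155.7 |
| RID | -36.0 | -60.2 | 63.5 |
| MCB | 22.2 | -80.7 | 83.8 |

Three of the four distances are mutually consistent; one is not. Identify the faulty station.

Solve using three stations at a time. Using NEW, RID, MCB (subtract circle equations pairwise → linear system) gives (x, y) ≈ (-8.8, -2.8).
Distances from that point to each station vs reported:
  WDC: calculated 65.6 vs reported 38.8 → residual 26.8 km
  NEW: calculated 155.7 vs reported 155.7 → residual 0.0 km
  RID: calculated 63.5 vs reported 63.5 → residual 0.0 km
  MCB: calculated 83.8 vs reported 83.8 → residual 0.0 km
NEW, RID, MCB are mutually consistent (residuals ≈ 0); WDC is off by 26.8 km.

WDC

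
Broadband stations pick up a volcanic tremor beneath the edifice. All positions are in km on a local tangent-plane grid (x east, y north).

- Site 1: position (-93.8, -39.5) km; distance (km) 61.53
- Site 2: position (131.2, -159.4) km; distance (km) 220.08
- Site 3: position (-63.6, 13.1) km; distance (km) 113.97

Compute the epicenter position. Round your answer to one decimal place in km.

Circle about each station: (x + 93.8)² + (y + 39.5)² = 61.53²; (x − 131.2)² + (y + 159.4)² = 220.08²; (x + 63.6)² + (y − 13.1)² = 113.97².
Subtracting pairs of circle equations eliminates x²+y² and gives linear equations (the radical axes):
450.0 x − 239.8 y = -12386.16
60.4 x + 105.2 y = -15345.34
Solving the 2×2 system: x ≈ -80.6, y ≈ -99.6 km.
Check against Site 1 (with the unrounded x, y): √((x + 93.8)²+(y + 39.5)²) = 61.53 ≈ 61.53 km. ✓

-80.6 km east, -99.6 km north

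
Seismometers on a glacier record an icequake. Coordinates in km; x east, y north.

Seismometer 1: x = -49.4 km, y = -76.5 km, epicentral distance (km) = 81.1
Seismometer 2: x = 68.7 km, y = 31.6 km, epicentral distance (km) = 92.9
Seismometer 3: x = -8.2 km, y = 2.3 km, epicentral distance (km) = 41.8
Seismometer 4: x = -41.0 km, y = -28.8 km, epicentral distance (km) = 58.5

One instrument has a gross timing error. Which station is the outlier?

Seismometer 2

Solve using three stations at a time. Using Seismometer 1, Seismometer 3, Seismometer 4 (subtract circle equations pairwise → linear system) gives (x, y) ≈ (17.4, -30.6).
Distances from that point to each station vs reported:
  Seismometer 1: calculated 81.0 vs reported 81.1 → residual 0.1 km
  Seismometer 2: calculated 80.6 vs reported 92.9 → residual 12.3 km
  Seismometer 3: calculated 41.7 vs reported 41.8 → residual 0.1 km
  Seismometer 4: calculated 58.4 vs reported 58.5 → residual 0.1 km
Seismometer 1, Seismometer 3, Seismometer 4 are mutually consistent (residuals ≈ 0); Seismometer 2 is off by 12.3 km.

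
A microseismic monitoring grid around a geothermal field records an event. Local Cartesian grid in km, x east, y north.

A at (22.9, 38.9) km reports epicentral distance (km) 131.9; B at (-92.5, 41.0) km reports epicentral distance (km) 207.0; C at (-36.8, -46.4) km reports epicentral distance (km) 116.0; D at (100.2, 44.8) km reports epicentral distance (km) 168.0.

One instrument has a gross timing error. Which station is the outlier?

D

Solve using three stations at a time. Using A, B, C (subtract circle equations pairwise → linear system) gives (x, y) ≈ (73.2, -83.0).
Distances from that point to each station vs reported:
  A: calculated 131.9 vs reported 131.9 → residual 0.0 km
  B: calculated 207.0 vs reported 207.0 → residual 0.0 km
  C: calculated 116.0 vs reported 116.0 → residual 0.0 km
  D: calculated 130.6 vs reported 168.0 → residual 37.4 km
A, B, C are mutually consistent (residuals ≈ 0); D is off by 37.4 km.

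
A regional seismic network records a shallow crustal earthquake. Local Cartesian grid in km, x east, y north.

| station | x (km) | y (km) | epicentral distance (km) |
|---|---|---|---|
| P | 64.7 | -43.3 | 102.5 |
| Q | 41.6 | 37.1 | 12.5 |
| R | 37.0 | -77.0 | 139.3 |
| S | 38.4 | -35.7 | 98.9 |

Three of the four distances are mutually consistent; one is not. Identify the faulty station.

Q

Solve using three stations at a time. Using P, R, S (subtract circle equations pairwise → linear system) gives (x, y) ≈ (66.3, 59.2).
Distances from that point to each station vs reported:
  P: calculated 102.5 vs reported 102.5 → residual 0.0 km
  Q: calculated 33.1 vs reported 12.5 → residual 20.6 km
  R: calculated 139.3 vs reported 139.3 → residual 0.0 km
  S: calculated 98.9 vs reported 98.9 → residual 0.0 km
P, R, S are mutually consistent (residuals ≈ 0); Q is off by 20.6 km.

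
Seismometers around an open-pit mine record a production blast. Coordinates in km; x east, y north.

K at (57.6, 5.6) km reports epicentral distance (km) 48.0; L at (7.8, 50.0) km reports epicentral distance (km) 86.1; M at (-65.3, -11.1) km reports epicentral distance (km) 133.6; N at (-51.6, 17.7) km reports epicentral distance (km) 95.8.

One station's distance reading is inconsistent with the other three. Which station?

Solve using three stations at a time. Using K, L, N (subtract circle equations pairwise → linear system) gives (x, y) ≈ (29.5, -33.3).
Distances from that point to each station vs reported:
  K: calculated 48.0 vs reported 48.0 → residual 0.0 km
  L: calculated 86.1 vs reported 86.1 → residual 0.0 km
  M: calculated 97.4 vs reported 133.6 → residual 36.2 km
  N: calculated 95.8 vs reported 95.8 → residual 0.0 km
K, L, N are mutually consistent (residuals ≈ 0); M is off by 36.2 km.

M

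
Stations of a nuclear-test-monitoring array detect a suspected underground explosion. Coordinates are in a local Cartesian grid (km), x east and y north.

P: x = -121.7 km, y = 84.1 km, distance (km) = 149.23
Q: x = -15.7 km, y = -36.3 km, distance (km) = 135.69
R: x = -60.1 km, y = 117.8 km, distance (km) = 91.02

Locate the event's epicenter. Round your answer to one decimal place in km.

Circle about each station: (x + 121.7)² + (y − 84.1)² = 149.23²; (x + 15.7)² + (y + 36.3)² = 135.69²; (x + 60.1)² + (y − 117.8)² = 91.02².
Subtracting pairs of circle equations eliminates x²+y² and gives linear equations (the radical axes):
212.0 x − 240.8 y = -16461.70
123.2 x + 67.4 y = 9590.10
Solving the 2×2 system: x ≈ 27.3, y ≈ 92.4 km.

x ≈ 27.3 km, y ≈ 92.4 km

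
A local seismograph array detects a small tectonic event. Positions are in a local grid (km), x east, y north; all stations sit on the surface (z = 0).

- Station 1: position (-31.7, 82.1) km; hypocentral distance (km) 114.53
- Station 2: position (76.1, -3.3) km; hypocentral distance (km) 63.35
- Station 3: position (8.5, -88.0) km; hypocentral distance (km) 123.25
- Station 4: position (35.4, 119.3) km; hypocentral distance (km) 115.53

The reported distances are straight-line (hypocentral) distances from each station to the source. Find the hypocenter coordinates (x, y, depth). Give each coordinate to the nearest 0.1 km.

Each station gives a sphere (x−x_i)² + (y−y_i)² + z² = d_i² (stations at z=0).
Subtracting the Station 1 sphere from Station 2 and Station 3: z² cancels, leaving linear equations in x and y:
215.6 x − 170.8 y = 7160.70
80.4 x − 340.2 y = -2002.49
Solving: x ≈ 46.601, y ≈ 16.899 km (keep extra digits for the depth step; rounded: 46.6, 16.9).
Then from the Station 1 sphere: z² = 114.53² − (x + 31.7)² − (y − 82.1)² with x = 46.601, y = 16.899, so z ≈ 52.296 ≈ 52.3 km.

(46.6, 16.9, 52.3)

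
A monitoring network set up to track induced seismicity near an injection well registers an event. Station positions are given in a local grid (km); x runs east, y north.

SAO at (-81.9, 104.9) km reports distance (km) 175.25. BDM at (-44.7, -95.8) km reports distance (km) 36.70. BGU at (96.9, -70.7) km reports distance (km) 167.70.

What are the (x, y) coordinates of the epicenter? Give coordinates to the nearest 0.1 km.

Circle about each station: (x + 81.9)² + (y − 104.9)² = 175.25²; (x + 44.7)² + (y + 95.8)² = 36.70²; (x − 96.9)² + (y + 70.7)² = 167.70².
Subtracting the SAO equation from the BDM and BGU equations removes the quadratic terms:
74.4 x − 401.4 y = 22829.78
357.6 x − 351.2 y = -734.25
Solving the 2×2 system: x ≈ -70.8, y ≈ -70.0 km.

(-70.8, -70.0)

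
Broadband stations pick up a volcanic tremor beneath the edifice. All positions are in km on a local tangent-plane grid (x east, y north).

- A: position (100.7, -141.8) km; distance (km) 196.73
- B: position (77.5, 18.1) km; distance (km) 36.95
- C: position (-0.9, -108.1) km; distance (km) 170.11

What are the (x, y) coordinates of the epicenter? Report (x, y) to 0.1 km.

Circle about each station: (x − 100.7)² + (y + 141.8)² = 196.73²; (x − 77.5)² + (y − 18.1)² = 36.95²; (x + 0.9)² + (y + 108.1)² = 170.11².
Subtracting pairs of circle equations eliminates x²+y² and gives linear equations (the radical axes):
-46.4 x + 319.8 y = 13423.52
-203.2 x + 67.4 y = -8796.03
Solving the 2×2 system: x ≈ 60.1, y ≈ 50.7 km.
Check against A (with the unrounded x, y): √((x − 100.7)²+(y + 141.8)²) = 196.73 ≈ 196.73 km. ✓

x ≈ 60.1 km, y ≈ 50.7 km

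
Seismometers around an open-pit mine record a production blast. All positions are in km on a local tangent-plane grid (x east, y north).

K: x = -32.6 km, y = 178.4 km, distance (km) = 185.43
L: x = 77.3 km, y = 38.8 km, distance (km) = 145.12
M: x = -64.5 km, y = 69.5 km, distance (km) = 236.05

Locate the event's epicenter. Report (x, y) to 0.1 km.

Circle about each station: (x + 32.6)² + (y − 178.4)² = 185.43²; (x − 77.3)² + (y − 38.8)² = 145.12²; (x + 64.5)² + (y − 69.5)² = 236.05².
Subtracting pairs of circle equations eliminates x²+y² and gives linear equations (the radical axes):
219.8 x − 279.2 y = -12084.12
-63.8 x − 217.8 y = -45234.14
Solving the 2×2 system: x ≈ 152.2, y ≈ 163.1 km.

(152.2, 163.1)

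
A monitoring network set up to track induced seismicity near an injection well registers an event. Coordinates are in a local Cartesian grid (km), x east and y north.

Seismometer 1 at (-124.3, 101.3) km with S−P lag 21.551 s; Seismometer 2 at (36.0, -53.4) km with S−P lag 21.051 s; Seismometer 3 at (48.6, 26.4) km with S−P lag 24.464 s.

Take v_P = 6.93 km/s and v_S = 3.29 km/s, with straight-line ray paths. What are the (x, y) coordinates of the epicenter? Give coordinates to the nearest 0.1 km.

(-93.8, -30.2)

Distance from S−P lag: d = Δt · v_P v_S / (v_P − v_S) = Δt · (6.93·3.29)/(6.93−3.29) ≈ 6.2637·Δt.
So d_Seismometer 1 = 134.99, d_Seismometer 2 = 131.86, d_Seismometer 3 = 153.23 km.
Circle about each station: (x + 124.3)² + (y − 101.3)² = 134.99²; (x − 36.0)² + (y + 53.4)² = 131.86²; (x − 48.6)² + (y − 26.4)² = 153.23².
Subtracting the Seismometer 1 equation from the Seismometer 2 and Seismometer 3 equations removes the quadratic terms:
320.6 x − 309.4 y = -20729.38
345.8 x − 149.8 y = -27910.39
Solving the 2×2 system: x ≈ -93.8, y ≈ -30.2 km.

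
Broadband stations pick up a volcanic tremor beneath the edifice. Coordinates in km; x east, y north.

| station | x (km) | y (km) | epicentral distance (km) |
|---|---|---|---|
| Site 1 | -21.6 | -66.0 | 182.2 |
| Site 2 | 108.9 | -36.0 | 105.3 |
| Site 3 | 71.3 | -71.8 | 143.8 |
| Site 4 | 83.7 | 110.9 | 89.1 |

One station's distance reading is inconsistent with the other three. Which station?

Solve using three stations at a time. Using Site 1, Site 2, Site 3 (subtract circle equations pairwise → linear system) gives (x, y) ≈ (100.8, 68.8).
Distances from that point to each station vs reported:
  Site 1: calculated 182.1 vs reported 182.2 → residual 0.1 km
  Site 2: calculated 105.1 vs reported 105.3 → residual 0.2 km
  Site 3: calculated 143.6 vs reported 143.8 → residual 0.2 km
  Site 4: calculated 45.5 vs reported 89.1 → residual 43.6 km
Site 1, Site 2, Site 3 are mutually consistent (residuals ≈ 0); Site 4 is off by 43.6 km.

Site 4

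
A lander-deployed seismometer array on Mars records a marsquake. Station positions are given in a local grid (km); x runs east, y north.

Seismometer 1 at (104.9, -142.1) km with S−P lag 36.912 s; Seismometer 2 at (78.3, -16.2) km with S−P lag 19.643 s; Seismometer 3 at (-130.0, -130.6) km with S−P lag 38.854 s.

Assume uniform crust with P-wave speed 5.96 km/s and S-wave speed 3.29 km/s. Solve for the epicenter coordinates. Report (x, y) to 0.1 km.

Distance from S−P lag: d = Δt · v_P v_S / (v_P − v_S) = Δt · (5.96·3.29)/(5.96−3.29) ≈ 7.3440·Δt.
So d_Seismometer 1 = 271.08, d_Seismometer 2 = 144.26, d_Seismometer 3 = 285.34 km.
Circle about each station: (x − 104.9)² + (y + 142.1)² = 271.08²; (x − 78.3)² + (y + 16.2)² = 144.26²; (x + 130.0)² + (y + 130.6)² = 285.34².
Subtracting the Seismometer 1 equation from the Seismometer 2 and Seismometer 3 equations removes the quadratic terms:
-53.2 x + 251.8 y = 27870.33
-469.8 x + 23.0 y = -5174.61
Solving the 2×2 system: x ≈ 16.6, y ≈ 114.2 km.

x ≈ 16.6 km, y ≈ 114.2 km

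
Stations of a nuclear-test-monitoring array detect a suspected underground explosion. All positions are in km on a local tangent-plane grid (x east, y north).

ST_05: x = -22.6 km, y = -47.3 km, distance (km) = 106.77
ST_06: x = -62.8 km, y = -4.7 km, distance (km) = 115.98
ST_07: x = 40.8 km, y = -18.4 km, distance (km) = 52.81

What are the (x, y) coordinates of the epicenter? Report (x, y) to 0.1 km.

46.5 km east, 34.1 km north

Circle about each station: (x + 22.6)² + (y + 47.3)² = 106.77²; (x + 62.8)² + (y + 4.7)² = 115.98²; (x − 40.8)² + (y + 18.4)² = 52.81².
Subtracting the ST_05 equation from the ST_06 and ST_07 equations removes the quadratic terms:
-80.4 x + 85.2 y = -833.65
126.8 x + 57.8 y = 7866.09
Solving the 2×2 system: x ≈ 46.5, y ≈ 34.1 km.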